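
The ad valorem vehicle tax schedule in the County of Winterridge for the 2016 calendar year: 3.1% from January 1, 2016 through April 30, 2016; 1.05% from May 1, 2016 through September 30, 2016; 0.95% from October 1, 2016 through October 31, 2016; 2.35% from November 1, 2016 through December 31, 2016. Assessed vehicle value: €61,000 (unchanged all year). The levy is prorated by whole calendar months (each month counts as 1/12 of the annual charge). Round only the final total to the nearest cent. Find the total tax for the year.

January 1 – April 30, 2016: 4 months at 3.1% → €61,000 × 3.1% × 4/12 = €630.3333
May 1 – September 30, 2016: 5 months at 1.05% → €61,000 × 1.05% × 5/12 = €266.8750
October 1 – October 31, 2016: 1 month at 0.95% → €61,000 × 0.95% × 1/12 = €48.2917
November 1 – December 31, 2016: 2 months at 2.35% → €61,000 × 2.35% × 2/12 = €238.9167
Total = €1,184.4167

€1,184.42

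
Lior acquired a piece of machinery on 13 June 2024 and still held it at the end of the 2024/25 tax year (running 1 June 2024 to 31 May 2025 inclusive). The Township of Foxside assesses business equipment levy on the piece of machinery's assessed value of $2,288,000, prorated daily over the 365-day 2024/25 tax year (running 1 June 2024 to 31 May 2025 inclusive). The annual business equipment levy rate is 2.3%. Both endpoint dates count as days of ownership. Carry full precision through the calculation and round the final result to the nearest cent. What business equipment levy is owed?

$50,893.90

Days held (13 June 2024 – 31 May 2025): 353 out of 365
Tax = $2,288,000 × 2.3% × 353/365 = $50,893.8959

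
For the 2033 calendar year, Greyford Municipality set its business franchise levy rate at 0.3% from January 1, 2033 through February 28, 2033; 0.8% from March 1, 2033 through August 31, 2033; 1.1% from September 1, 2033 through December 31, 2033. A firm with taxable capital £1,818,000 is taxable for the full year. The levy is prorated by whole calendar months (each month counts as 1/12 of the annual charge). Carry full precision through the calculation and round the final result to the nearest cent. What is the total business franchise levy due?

£14,847.00

January 1 – February 28, 2033: 2 months at 0.3% → £1,818,000 × 0.3% × 2/12 = £909.0000
March 1 – August 31, 2033: 6 months at 0.8% → £1,818,000 × 0.8% × 6/12 = £7,272.0000
September 1 – December 31, 2033: 4 months at 1.1% → £1,818,000 × 1.1% × 4/12 = £6,666.0000
Total = £14,847.0000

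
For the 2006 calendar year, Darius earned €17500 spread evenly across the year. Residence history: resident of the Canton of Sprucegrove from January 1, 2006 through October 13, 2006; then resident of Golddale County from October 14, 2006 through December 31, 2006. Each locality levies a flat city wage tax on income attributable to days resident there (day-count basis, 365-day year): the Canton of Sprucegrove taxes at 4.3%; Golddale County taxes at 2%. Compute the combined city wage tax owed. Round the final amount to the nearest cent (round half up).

€665.38

The Canton of Sprucegrove, January 1 – October 13, 2006: 286 days → €17500 × 4.3% × 286/365 = €589.6301
Golddale County, October 14 – December 31, 2006: 79 days → €17500 × 2% × 79/365 = €75.7534
Total = €665.3836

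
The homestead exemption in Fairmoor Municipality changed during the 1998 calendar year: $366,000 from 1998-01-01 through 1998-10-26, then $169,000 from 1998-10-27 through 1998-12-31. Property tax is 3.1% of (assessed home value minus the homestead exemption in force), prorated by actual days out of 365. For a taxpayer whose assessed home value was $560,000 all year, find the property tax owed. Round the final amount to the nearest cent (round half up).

1998-01-01 to 1998-10-26: 299 days, exemption $366,000 → ($560,000 − $366,000) × 3.1% × 299/365 = $4,926.5370
1998-10-27 to 1998-12-31: 66 days, exemption $169,000 → ($560,000 − $169,000) × 3.1% × 66/365 = $2,191.7425
Total = $7,118.2795

$7,118.28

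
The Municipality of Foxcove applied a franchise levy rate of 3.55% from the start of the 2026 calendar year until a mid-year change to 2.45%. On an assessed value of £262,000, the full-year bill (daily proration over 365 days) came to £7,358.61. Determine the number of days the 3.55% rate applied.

119 days

Let d = days at the first rate; then 365 − d days at the second rate.
£262,000 × [3.55%·d + 2.45%·(365−d)] / 365 = £7,358.61
Solving gives d = 119, so the new rate took effect on April 30, 2026.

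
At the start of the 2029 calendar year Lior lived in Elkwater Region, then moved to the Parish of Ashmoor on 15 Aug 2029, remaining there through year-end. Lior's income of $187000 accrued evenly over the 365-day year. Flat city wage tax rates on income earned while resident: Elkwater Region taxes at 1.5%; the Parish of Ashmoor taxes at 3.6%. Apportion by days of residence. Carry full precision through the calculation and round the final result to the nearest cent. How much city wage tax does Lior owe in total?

Elkwater Region, 1 Jan – 14 Aug 2029: 226 days → $187000 × 1.5% × 226/365 = $1736.7945
The Parish of Ashmoor, 15 Aug – 31 Dec 2029: 139 days → $187000 × 3.6% × 139/365 = $2563.6932
Total = $4300.4877

$4300.49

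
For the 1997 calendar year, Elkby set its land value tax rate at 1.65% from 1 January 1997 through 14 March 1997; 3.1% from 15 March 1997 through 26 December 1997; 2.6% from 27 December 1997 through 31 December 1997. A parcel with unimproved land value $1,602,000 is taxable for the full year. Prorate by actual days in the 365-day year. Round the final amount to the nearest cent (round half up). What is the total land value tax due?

$44,906.47

1 January – 14 March 1997: 73 days at 1.65% → $1,602,000 × 1.65% × 73/365 = $5,286.6000
15 March – 26 December 1997: 287 days at 3.1% → $1,602,000 × 3.1% × 287/365 = $39,049.2986
27 December – 31 December 1997: 5 days at 2.6% → $1,602,000 × 2.6% × 5/365 = $570.5753
Total = $44,906.4740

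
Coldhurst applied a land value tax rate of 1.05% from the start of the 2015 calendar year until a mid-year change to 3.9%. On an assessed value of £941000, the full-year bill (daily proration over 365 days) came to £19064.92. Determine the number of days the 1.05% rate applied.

Let d = days at the first rate; then 365 − d days at the second rate.
£941000 × [1.05%·d + 3.9%·(365−d)] / 365 = £19064.92
Solving gives d = 240, so the new rate took effect on 29 August 2015.

240 days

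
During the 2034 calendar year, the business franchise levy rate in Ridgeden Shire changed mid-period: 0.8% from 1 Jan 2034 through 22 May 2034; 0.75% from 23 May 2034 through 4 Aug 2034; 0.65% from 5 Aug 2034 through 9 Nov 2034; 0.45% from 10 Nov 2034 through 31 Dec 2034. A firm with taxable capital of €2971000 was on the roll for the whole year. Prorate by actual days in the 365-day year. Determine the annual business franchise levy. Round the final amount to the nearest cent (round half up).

€20801.07

1 Jan – 22 May 2034: 142 days at 0.8% → €2971000 × 0.8% × 142/365 = €9246.7288
23 May – 4 Aug 2034: 74 days at 0.75% → €2971000 × 0.75% × 74/365 = €4517.5479
5 Aug – 9 Nov 2034: 97 days at 0.65% → €2971000 × 0.65% × 97/365 = €5132.0973
10 Nov – 31 Dec 2034: 52 days at 0.45% → €2971000 × 0.45% × 52/365 = €1904.6959
Total = €20801.0699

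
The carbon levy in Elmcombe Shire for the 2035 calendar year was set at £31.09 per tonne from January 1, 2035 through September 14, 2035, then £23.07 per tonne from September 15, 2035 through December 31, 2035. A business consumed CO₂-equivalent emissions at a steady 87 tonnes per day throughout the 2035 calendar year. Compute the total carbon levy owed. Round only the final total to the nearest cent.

£911907.03

January 1 – September 14, 2035: 257 days × 87 tonnes/day = 22,359 tonnes at £31.09/tonne → £695141.31
September 15 – December 31, 2035: 108 days × 87 tonnes/day = 9,396 tonnes at £23.07/tonne → £216765.72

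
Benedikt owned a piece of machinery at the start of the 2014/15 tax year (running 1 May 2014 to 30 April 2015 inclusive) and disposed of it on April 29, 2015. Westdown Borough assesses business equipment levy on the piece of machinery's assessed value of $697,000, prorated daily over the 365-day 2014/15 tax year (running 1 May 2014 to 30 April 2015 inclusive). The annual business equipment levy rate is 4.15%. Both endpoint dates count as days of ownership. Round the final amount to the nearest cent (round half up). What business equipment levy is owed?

Days held (May 1, 2014 – April 29, 2015): 364 out of 365
Tax = $697,000 × 4.15% × 364/365 = $28,846.2521

$28,846.25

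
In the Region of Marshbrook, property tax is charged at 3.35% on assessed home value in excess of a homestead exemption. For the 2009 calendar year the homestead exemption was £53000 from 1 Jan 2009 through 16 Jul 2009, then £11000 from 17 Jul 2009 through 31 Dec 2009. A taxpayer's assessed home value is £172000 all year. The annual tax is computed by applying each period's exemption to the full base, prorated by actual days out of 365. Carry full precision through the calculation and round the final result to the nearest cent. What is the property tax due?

£4634.11

1 Jan – 16 Jul 2009: 197 days, exemption £53000 → (£172000 − £53000) × 3.35% × 197/365 = £2151.6178
17 Jul – 31 Dec 2009: 168 days, exemption £11000 → (£172000 − £11000) × 3.35% × 168/365 = £2482.4877
Total = £4634.1055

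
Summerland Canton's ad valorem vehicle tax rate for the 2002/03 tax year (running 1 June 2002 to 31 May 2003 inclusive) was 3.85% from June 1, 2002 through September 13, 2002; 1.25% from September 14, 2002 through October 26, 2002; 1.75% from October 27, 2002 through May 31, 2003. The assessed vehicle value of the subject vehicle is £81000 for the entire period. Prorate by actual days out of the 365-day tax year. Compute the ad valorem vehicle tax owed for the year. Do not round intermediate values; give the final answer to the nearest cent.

£1859.12

June 1 – September 13, 2002: 105 days at 3.85% → £81000 × 3.85% × 105/365 = £897.1027
September 14 – October 26, 2002: 43 days at 1.25% → £81000 × 1.25% × 43/365 = £119.2808
October 27, 2002 – May 31, 2003: 217 days at 1.75% → £81000 × 1.75% × 217/365 = £842.7329
Total = £1859.1164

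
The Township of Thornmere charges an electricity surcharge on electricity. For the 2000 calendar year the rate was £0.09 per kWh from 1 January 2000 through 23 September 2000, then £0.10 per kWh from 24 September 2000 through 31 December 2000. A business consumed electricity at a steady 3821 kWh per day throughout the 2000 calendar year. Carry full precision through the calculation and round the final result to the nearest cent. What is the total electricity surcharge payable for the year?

£129646.53

1 January – 23 September 2000: 267 days × 3821 kWh/day = 1,020,207 kWh at £0.09/kWh → £91818.63
24 September – 31 December 2000: 99 days × 3821 kWh/day = 378,279 kWh at £0.10/kWh → £37827.90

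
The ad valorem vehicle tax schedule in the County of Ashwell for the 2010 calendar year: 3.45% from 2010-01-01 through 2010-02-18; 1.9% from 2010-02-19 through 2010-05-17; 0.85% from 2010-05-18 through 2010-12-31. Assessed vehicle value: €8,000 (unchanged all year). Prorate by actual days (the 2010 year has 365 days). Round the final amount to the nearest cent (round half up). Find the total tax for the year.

€116.18

2010-01-01 to 2010-02-18: 49 days at 3.45% → €8,000 × 3.45% × 49/365 = €37.0521
2010-02-19 to 2010-05-17: 88 days at 1.9% → €8,000 × 1.9% × 88/365 = €36.6466
2010-05-18 to 2010-12-31: 228 days at 0.85% → €8,000 × 0.85% × 228/365 = €42.4767
Total = €116.1753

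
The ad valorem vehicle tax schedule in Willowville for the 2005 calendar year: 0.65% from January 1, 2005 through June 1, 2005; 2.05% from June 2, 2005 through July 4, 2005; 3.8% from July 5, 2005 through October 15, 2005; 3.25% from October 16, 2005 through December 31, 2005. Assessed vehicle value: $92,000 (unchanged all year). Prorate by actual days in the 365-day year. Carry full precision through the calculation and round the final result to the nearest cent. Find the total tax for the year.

$2,036.85

January 1 – June 1, 2005: 152 days at 0.65% → $92,000 × 0.65% × 152/365 = $249.0301
June 2 – July 4, 2005: 33 days at 2.05% → $92,000 × 2.05% × 33/365 = $170.5151
July 5 – October 15, 2005: 103 days at 3.8% → $92,000 × 3.8% × 103/365 = $986.5425
October 16 – December 31, 2005: 77 days at 3.25% → $92,000 × 3.25% × 77/365 = $630.7671
Total = $2,036.8548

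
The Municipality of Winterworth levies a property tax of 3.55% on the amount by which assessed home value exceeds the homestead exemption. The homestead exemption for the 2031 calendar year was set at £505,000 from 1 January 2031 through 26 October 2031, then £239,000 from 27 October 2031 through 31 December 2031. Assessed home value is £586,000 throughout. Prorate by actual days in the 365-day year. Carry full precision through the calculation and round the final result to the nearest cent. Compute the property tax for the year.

£4,583.00

1 January – 26 October 2031: 299 days, exemption £505,000 → (£586,000 − £505,000) × 3.55% × 299/365 = £2,355.5466
27 October – 31 December 2031: 66 days, exemption £239,000 → (£586,000 − £239,000) × 3.55% × 66/365 = £2,227.4548
Total = £4,583.0014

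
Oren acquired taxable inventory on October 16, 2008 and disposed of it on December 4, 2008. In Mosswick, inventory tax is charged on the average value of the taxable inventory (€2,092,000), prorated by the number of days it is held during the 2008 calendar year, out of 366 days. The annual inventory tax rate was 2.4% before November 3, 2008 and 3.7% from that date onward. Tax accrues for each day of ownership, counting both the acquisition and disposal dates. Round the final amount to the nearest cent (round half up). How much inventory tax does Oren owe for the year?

October 16 – November 2, 2008: 18 days at 2.4% → €2,092,000 × 2.4% × 18/366 = €2,469.2459
November 3 – December 4, 2008: 32 days at 3.7% → €2,092,000 × 3.7% × 32/366 = €6,767.5628
Total = €9,236.8087

€9,236.81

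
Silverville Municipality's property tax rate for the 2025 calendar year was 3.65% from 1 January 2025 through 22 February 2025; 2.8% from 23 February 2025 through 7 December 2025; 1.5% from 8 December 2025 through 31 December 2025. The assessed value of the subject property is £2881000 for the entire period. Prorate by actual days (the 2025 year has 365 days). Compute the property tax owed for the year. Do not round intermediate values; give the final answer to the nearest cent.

1 January – 22 February 2025: 53 days at 3.65% → £2881000 × 3.65% × 53/365 = £15269.3000
23 February – 7 December 2025: 288 days at 2.8% → £2881000 × 2.8% × 288/365 = £63650.3671
8 December – 31 December 2025: 24 days at 1.5% → £2881000 × 1.5% × 24/365 = £2841.5342
Total = £81761.2014

£81761.20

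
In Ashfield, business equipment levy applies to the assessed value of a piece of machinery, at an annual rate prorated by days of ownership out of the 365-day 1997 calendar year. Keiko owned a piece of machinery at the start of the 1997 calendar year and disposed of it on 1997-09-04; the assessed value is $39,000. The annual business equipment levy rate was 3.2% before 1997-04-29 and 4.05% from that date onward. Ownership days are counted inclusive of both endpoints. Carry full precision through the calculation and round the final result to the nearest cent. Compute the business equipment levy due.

1997-01-01 to 1997-04-28: 118 days at 3.2% → $39,000 × 3.2% × 118/365 = $403.4630
1997-04-29 to 1997-09-04: 129 days at 4.05% → $39,000 × 4.05% × 129/365 = $558.2342
Total = $961.6973

$961.70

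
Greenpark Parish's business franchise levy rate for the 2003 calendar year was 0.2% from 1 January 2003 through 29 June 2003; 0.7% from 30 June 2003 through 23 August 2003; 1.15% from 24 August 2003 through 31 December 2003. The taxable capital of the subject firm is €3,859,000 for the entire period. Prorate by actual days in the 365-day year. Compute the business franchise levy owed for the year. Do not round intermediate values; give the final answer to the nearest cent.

€23,682.63

1 January – 29 June 2003: 180 days at 0.2% → €3,859,000 × 0.2% × 180/365 = €3,806.1370
30 June – 23 August 2003: 55 days at 0.7% → €3,859,000 × 0.7% × 55/365 = €4,070.4521
24 August – 31 December 2003: 130 days at 1.15% → €3,859,000 × 1.15% × 130/365 = €15,806.0411
Total = €23,682.6301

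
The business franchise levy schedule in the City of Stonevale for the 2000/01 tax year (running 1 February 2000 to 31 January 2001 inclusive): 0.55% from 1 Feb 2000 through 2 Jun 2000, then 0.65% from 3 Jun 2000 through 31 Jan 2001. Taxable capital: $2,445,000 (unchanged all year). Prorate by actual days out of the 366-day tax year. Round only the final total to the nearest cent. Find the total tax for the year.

1 Feb – 2 Jun 2000: 123 days at 0.55% → $2,445,000 × 0.55% × 123/366 = $4,519.2418
3 Jun 2000 – 31 Jan 2001: 243 days at 0.65% → $2,445,000 × 0.65% × 243/366 = $10,551.5779
Total = $15,070.8197

$15,070.82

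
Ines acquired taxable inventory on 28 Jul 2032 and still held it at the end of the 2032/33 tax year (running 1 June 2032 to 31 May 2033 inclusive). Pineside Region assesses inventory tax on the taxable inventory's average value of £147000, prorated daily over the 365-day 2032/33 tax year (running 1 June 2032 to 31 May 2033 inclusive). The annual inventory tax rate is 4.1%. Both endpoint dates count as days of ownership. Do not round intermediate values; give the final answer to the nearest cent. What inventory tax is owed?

Days held (28 Jul 2032 – 31 May 2033): 308 out of 365
Tax = £147000 × 4.1% × 308/365 = £5085.7973

£5085.80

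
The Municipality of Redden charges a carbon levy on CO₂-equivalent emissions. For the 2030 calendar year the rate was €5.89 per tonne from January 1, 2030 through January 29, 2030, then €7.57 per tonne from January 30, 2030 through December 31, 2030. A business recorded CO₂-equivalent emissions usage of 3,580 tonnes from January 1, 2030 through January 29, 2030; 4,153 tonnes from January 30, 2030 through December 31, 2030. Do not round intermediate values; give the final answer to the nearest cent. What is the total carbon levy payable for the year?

€52,524.41

January 1 – January 29, 2030: 3,580 tonnes at €5.89/tonne → €21,086.20
January 30 – December 31, 2030: 4,153 tonnes at €7.57/tonne → €31,438.21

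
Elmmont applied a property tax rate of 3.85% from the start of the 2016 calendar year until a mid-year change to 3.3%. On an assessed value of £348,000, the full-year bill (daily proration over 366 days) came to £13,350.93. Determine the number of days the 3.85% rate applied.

357 days

Let d = days at the first rate; then 366 − d days at the second rate.
£348,000 × [3.85%·d + 3.3%·(366−d)] / 366 = £13,350.93
Solving gives d = 357, so the new rate took effect on 23 December 2016.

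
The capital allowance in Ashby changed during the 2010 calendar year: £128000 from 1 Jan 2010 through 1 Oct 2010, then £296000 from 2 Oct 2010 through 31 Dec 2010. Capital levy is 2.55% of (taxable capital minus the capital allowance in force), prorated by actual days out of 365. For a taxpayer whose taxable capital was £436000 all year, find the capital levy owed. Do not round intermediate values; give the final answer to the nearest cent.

1 Jan – 1 Oct 2010: 274 days, exemption £128000 → (£436000 − £128000) × 2.55% × 274/365 = £5895.8795
2 Oct – 31 Dec 2010: 91 days, exemption £296000 → (£436000 − £296000) × 2.55% × 91/365 = £890.0548
Total = £6785.9342

£6785.93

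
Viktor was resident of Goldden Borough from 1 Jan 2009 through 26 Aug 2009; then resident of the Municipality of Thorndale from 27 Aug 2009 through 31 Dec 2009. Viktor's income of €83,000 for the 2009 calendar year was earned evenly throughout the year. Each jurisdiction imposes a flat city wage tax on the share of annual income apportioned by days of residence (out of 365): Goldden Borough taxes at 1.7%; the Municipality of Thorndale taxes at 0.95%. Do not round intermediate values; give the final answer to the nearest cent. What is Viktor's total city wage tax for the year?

€1,194.40

Goldden Borough, 1 Jan – 26 Aug 2009: 238 days → €83,000 × 1.7% × 238/365 = €920.0493
The Municipality of Thorndale, 27 Aug – 31 Dec 2009: 127 days → €83,000 × 0.95% × 127/365 = €274.3548
Total = €1,194.4041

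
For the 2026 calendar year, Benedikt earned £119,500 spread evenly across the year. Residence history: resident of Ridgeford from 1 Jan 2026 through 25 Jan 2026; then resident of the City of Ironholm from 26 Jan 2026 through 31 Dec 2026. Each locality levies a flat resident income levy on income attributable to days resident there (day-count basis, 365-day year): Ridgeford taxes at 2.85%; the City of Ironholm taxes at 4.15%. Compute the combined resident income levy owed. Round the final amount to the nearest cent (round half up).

£4,852.85

Ridgeford, 1 Jan – 25 Jan 2026: 25 days → £119,500 × 2.85% × 25/365 = £233.2705
The City of Ironholm, 26 Jan – 31 Dec 2026: 340 days → £119,500 × 4.15% × 340/365 = £4,619.5753
Total = £4,852.8459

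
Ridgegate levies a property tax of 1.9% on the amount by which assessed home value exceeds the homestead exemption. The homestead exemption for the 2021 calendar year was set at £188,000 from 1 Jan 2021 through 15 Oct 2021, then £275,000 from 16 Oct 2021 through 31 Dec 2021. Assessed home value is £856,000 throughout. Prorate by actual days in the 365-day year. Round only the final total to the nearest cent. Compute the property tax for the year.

£12,343.28

1 Jan – 15 Oct 2021: 288 days, exemption £188,000 → (£856,000 − £188,000) × 1.9% × 288/365 = £10,014.5096
16 Oct – 31 Dec 2021: 77 days, exemption £275,000 → (£856,000 − £275,000) × 1.9% × 77/365 = £2,328.7753
Total = £12,343.2849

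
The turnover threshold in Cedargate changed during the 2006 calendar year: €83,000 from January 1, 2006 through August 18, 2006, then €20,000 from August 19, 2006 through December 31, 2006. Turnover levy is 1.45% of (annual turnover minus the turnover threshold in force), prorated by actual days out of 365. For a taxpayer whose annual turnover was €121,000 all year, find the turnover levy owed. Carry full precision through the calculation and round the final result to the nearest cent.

January 1 – August 18, 2006: 230 days, exemption €83,000 → (€121,000 − €83,000) × 1.45% × 230/365 = €347.2055
August 19 – December 31, 2006: 135 days, exemption €20,000 → (€121,000 − €20,000) × 1.45% × 135/365 = €541.6644
Total = €888.8699

€888.87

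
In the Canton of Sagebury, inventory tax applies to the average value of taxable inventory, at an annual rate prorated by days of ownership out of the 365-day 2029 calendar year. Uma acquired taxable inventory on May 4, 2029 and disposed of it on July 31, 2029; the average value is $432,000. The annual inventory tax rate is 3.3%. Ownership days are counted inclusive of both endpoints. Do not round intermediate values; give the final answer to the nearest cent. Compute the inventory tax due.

Days held (May 4 – July 31, 2029): 89 out of 365
Tax = $432,000 × 3.3% × 89/365 = $3,476.1205

$3,476.12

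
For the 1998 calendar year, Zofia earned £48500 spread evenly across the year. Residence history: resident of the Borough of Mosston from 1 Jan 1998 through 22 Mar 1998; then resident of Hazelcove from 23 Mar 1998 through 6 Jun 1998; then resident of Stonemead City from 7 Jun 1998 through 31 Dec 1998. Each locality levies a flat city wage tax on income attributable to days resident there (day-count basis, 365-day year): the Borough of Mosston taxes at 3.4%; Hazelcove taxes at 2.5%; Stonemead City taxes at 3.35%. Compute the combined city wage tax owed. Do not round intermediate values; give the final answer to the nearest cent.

£1544.29

The Borough of Mosston, 1 Jan – 22 Mar 1998: 81 days → £48500 × 3.4% × 81/365 = £365.9425
Hazelcove, 23 Mar – 6 Jun 1998: 76 days → £48500 × 2.5% × 76/365 = £252.4658
Stonemead City, 7 Jun – 31 Dec 1998: 208 days → £48500 × 3.35% × 208/365 = £925.8849
Total = £1544.2932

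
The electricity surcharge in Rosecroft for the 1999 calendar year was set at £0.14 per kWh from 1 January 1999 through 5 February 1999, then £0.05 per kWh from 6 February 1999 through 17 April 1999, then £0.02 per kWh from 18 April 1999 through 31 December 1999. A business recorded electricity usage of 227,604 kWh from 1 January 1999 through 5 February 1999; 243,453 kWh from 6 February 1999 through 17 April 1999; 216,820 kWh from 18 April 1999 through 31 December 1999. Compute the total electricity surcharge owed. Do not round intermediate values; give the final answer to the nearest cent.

£48373.61

1 January – 5 February 1999: 227,604 kWh at £0.14/kWh → £31864.56
6 February – 17 April 1999: 243,453 kWh at £0.05/kWh → £12172.65
18 April – 31 December 1999: 216,820 kWh at £0.02/kWh → £4336.40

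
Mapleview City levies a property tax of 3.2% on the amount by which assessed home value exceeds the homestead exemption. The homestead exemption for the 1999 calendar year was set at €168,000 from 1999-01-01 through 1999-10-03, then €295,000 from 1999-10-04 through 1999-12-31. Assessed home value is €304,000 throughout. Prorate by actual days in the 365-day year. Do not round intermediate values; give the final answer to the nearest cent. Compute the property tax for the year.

1999-01-01 to 1999-10-03: 276 days, exemption €168,000 → (€304,000 − €168,000) × 3.2% × 276/365 = €3,290.8274
1999-10-04 to 1999-12-31: 89 days, exemption €295,000 → (€304,000 − €295,000) × 3.2% × 89/365 = €70.2247
Total = €3,361.0521

€3,361.05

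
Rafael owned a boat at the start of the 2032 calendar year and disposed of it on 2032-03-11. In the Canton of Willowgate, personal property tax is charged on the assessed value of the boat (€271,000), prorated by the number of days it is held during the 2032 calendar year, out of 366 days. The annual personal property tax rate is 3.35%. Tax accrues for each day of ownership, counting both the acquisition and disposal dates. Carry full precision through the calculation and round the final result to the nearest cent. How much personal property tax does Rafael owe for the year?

Days held (2032-01-01 to 2032-03-11): 71 out of 366
Tax = €271,000 × 3.35% × 71/366 = €1,761.1298

€1,761.13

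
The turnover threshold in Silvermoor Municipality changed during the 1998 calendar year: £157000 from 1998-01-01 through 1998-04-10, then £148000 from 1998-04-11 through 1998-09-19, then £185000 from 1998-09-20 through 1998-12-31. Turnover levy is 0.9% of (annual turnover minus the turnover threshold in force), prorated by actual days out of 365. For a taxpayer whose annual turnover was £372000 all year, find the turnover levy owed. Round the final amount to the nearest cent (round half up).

£1899.84

1998-01-01 to 1998-04-10: 100 days, exemption £157000 → (£372000 − £157000) × 0.9% × 100/365 = £530.1370
1998-04-11 to 1998-09-19: 162 days, exemption £148000 → (£372000 − £148000) × 0.9% × 162/365 = £894.7726
1998-09-20 to 1998-12-31: 103 days, exemption £185000 → (£372000 − £185000) × 0.9% × 103/365 = £474.9288
Total = £1899.8384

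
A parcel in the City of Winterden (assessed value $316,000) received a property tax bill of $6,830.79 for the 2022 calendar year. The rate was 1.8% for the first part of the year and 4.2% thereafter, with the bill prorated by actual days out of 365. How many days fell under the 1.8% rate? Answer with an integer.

310 days

Let d = days at the first rate; then 365 − d days at the second rate.
$316,000 × [1.8%·d + 4.2%·(365−d)] / 365 = $6,830.79
Solving gives d = 310, so the new rate took effect on November 7, 2022.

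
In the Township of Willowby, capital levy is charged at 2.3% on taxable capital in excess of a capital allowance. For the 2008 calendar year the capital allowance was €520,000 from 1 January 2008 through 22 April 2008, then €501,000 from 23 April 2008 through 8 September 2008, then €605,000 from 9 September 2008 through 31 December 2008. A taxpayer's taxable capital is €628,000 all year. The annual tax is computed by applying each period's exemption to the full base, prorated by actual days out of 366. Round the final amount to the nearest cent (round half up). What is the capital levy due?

€2,041.03

1 January – 22 April 2008: 113 days, exemption €520,000 → (€628,000 − €520,000) × 2.3% × 113/366 = €766.9180
23 April – 8 September 2008: 139 days, exemption €501,000 → (€628,000 − €501,000) × 2.3% × 139/366 = €1,109.3415
9 September – 31 December 2008: 114 days, exemption €605,000 → (€628,000 − €605,000) × 2.3% × 114/366 = €164.7705
Total = €2,041.0301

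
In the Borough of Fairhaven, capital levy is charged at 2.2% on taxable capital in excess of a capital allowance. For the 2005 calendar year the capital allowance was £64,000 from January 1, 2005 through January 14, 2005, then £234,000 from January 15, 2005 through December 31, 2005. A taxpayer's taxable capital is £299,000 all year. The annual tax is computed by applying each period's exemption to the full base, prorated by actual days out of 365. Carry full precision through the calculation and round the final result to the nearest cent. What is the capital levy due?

January 1 – January 14, 2005: 14 days, exemption £64,000 → (£299,000 − £64,000) × 2.2% × 14/365 = £198.3014
January 15 – December 31, 2005: 351 days, exemption £234,000 → (£299,000 − £234,000) × 2.2% × 351/365 = £1,375.1507
Total = £1,573.4521

£1,573.45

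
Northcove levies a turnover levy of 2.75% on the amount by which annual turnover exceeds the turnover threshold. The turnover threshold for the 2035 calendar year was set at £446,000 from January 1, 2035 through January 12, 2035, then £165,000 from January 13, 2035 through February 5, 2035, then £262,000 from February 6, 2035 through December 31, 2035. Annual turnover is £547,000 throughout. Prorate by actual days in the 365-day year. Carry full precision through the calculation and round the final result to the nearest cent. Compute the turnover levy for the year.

£7,846.54

January 1 – January 12, 2035: 12 days, exemption £446,000 → (£547,000 − £446,000) × 2.75% × 12/365 = £91.3151
January 13 – February 5, 2035: 24 days, exemption £165,000 → (£547,000 − £165,000) × 2.75% × 24/365 = £690.7397
February 6 – December 31, 2035: 329 days, exemption £262,000 → (£547,000 − £262,000) × 2.75% × 329/365 = £7,064.4863
Total = £7,846.5411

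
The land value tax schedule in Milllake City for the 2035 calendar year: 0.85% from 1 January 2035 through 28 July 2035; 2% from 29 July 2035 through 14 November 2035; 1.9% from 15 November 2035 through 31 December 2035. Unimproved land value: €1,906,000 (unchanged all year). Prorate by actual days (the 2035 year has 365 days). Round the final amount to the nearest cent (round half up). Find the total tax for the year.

€25,323.69

1 January – 28 July 2035: 209 days at 0.85% → €1,906,000 × 0.85% × 209/365 = €9,276.7370
29 July – 14 November 2035: 109 days at 2% → €1,906,000 × 2% × 109/365 = €11,383.7808
15 November – 31 December 2035: 47 days at 1.9% → €1,906,000 × 1.9% × 47/365 = €4,663.1726
Total = €25,323.6904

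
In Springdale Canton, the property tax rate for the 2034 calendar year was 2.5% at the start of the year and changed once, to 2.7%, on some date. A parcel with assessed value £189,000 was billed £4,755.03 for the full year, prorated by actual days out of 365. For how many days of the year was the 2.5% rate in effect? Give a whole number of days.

336 days

Let d = days at the first rate; then 365 − d days at the second rate.
£189,000 × [2.5%·d + 2.7%·(365−d)] / 365 = £4,755.03
Solving gives d = 336, so the new rate took effect on 3 Dec 2034.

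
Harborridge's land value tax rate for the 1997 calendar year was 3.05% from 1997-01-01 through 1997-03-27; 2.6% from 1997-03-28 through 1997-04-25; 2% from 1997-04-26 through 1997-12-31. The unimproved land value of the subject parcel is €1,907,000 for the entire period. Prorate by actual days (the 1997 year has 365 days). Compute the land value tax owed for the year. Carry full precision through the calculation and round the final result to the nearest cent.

€43,766.96

1997-01-01 to 1997-03-27: 86 days at 3.05% → €1,907,000 × 3.05% × 86/365 = €13,704.2767
1997-03-28 to 1997-04-25: 29 days at 2.6% → €1,907,000 × 2.6% × 29/365 = €3,939.3918
1997-04-26 to 1997-12-31: 250 days at 2% → €1,907,000 × 2% × 250/365 = €26,123.2877
Total = €43,766.9562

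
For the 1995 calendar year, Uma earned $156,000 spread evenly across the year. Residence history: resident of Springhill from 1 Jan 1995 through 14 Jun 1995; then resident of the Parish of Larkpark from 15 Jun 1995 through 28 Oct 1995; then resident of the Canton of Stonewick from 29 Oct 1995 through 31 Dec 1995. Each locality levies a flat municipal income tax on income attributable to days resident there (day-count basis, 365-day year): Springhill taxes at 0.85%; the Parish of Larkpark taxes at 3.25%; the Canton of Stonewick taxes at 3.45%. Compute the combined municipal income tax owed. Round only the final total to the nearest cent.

Springhill, 1 Jan – 14 Jun 1995: 165 days → $156,000 × 0.85% × 165/365 = $599.4247
The Parish of Larkpark, 15 Jun – 28 Oct 1995: 136 days → $156,000 × 3.25% × 136/365 = $1,889.0959
The Canton of Stonewick, 29 Oct – 31 Dec 1995: 64 days → $156,000 × 3.45% × 64/365 = $943.6932
Total = $3,432.2137

$3,432.21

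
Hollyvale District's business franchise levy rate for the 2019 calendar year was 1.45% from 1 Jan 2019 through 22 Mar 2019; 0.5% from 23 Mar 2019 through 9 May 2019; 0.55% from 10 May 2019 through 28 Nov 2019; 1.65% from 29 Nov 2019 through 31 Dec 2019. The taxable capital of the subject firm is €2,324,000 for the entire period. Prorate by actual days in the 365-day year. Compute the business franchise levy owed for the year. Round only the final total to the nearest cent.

€19,582.09

1 Jan – 22 Mar 2019: 81 days at 1.45% → €2,324,000 × 1.45% × 81/365 = €7,478.1863
23 Mar – 9 May 2019: 48 days at 0.5% → €2,324,000 × 0.5% × 48/365 = €1,528.1096
10 May – 28 Nov 2019: 203 days at 0.55% → €2,324,000 × 0.55% × 203/365 = €7,108.8932
29 Nov – 31 Dec 2019: 33 days at 1.65% → €2,324,000 × 1.65% × 33/365 = €3,466.8986
Total = €19,582.0877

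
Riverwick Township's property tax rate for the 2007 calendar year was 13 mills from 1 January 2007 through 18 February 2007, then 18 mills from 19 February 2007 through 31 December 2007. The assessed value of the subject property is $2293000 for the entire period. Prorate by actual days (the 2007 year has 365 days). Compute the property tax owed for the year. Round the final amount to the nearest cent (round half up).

1 January – 18 February 2007: 49 days at 13 mills → $2293000 × 1.3% × 49/365 = $4001.7562
19 February – 31 December 2007: 316 days at 18 mills → $2293000 × 1.8% × 316/365 = $35733.1068
Total = $39734.8630

$39734.86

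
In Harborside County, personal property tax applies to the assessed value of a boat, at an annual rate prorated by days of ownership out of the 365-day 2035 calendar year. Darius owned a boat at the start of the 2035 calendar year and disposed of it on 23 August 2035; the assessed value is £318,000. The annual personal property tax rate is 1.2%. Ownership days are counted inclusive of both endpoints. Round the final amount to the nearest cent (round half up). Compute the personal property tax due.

Days held (1 January – 23 August 2035): 235 out of 365
Tax = £318,000 × 1.2% × 235/365 = £2,456.8767

£2,456.88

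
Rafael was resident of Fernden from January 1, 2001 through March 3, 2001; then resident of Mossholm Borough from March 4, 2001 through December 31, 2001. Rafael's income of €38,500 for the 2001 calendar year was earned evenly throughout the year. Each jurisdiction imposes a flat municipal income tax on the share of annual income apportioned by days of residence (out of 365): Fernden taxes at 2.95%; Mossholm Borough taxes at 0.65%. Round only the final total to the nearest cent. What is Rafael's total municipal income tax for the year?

€400.66

Fernden, January 1 – March 3, 2001: 62 days → €38,500 × 2.95% × 62/365 = €192.9219
Mossholm Borough, March 4 – December 31, 2001: 303 days → €38,500 × 0.65% × 303/365 = €207.7418
Total = €400.6637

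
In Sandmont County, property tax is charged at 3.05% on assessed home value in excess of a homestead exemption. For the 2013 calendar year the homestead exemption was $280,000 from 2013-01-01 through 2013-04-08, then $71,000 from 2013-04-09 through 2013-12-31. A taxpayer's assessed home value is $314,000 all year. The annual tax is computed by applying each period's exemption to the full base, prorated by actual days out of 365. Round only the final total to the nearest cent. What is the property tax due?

$5,699.99

2013-01-01 to 2013-04-08: 98 days, exemption $280,000 → ($314,000 − $280,000) × 3.05% × 98/365 = $278.4274
2013-04-09 to 2013-12-31: 267 days, exemption $71,000 → ($314,000 − $71,000) × 3.05% × 267/365 = $5,421.5630
Total = $5,699.9904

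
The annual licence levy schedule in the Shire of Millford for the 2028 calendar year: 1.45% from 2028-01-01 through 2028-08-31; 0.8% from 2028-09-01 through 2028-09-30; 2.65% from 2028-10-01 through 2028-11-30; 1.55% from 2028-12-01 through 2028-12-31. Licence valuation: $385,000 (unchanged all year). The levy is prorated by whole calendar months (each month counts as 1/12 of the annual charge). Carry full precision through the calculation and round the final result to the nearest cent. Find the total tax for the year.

2028-01-01 to 2028-08-31: 8 months at 1.45% → $385,000 × 1.45% × 8/12 = $3,721.6667
2028-09-01 to 2028-09-30: 1 month at 0.8% → $385,000 × 0.8% × 1/12 = $256.6667
2028-10-01 to 2028-11-30: 2 months at 2.65% → $385,000 × 2.65% × 2/12 = $1,700.4167
2028-12-01 to 2028-12-31: 1 month at 1.55% → $385,000 × 1.55% × 1/12 = $497.2917
Total = $6,176.0417

$6,176.04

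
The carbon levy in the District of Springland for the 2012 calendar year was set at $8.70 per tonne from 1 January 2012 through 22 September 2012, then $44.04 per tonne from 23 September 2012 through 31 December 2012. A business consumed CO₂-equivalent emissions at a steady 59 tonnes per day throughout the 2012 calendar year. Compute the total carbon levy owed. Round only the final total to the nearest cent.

$396,373.80

1 January – 22 September 2012: 266 days × 59 tonnes/day = 15,694 tonnes at $8.70/tonne → $136,537.80
23 September – 31 December 2012: 100 days × 59 tonnes/day = 5,900 tonnes at $44.04/tonne → $259,836.00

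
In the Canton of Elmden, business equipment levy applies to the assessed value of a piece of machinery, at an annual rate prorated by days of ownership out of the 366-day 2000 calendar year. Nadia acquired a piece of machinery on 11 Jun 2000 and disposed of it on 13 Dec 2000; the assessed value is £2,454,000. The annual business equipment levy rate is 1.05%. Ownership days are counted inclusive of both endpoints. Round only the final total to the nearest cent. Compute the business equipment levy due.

Days held (11 Jun – 13 Dec 2000): 186 out of 366
Tax = £2,454,000 × 1.05% × 186/366 = £13,094.7049

£13,094.70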